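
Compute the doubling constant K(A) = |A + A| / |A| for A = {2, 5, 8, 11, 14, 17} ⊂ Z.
K = |A + A| / |A| = 11/6

Enumerate A + A = {a + b : a, b ∈ A}. With |A| = 6, there are |A|^2 = 36 ordered sum pairs; collecting distinct values, A + A = {4, 7, 10, 13, 16, 19, 22, 25, 28, 31, 34}, so |A + A| = 11. Thus K = 11/6. Here |A + A| = 2|A| − 1 = 11, the minimum possible — so K = 11/6 is minimal, which holds iff A is an arithmetic progression.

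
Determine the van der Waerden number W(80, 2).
W(80, 2) = 80 + 1 = 81

A 2-term AP is any pair of integers, so a monochromatic 2-AP exists iff some colour is used at least twice. With 80 colours, the colouring i ↦ i on {1, ..., 80} uses each colour once, avoiding any monochromatic pair, so W(80, 2) > 80. For {1, ..., 81}, pigeonhole forces two integers of the same colour, which form a monochromatic 2-AP. Hence W(80, 2) = 81.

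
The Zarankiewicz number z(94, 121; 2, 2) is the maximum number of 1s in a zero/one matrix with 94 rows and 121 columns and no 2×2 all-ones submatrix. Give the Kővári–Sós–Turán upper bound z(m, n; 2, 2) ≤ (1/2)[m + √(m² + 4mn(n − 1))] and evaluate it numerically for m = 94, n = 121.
z(94, 121; 2, 2) ≤ (1/2)[94 + √(94² + 4·94·121·120)] = (1/2)[94 + √5468356] = 1216.2258

Kővári–Sós–Turán: let r_1, ..., r_94 be the row sums and z = Σ r_i the total number of 1s. Each pair of columns can share at most one row with both entries 1 (else a 2×2 all-ones block appears), so Σ_i C(r_i, 2) ≤ C(121, 2) = 7260. By convexity Σ_i C(r_i, 2) ≥ 94·C(z/94, 2) = z(z − 94)/(2·94), giving z² − 94z − 94·121·120 ≤ 0 and hence z ≤ (1/2)[94 + √(8836 + 4·1364880)] = (1/2)[94 + √5468356] ≈ (1/2)(94 + 2338.4516) = 1216.2258.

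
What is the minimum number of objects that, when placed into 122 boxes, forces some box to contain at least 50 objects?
n = (50 − 1)·122 + 1 = 5979

By the generalised pigeonhole principle, to guarantee some box contains ≥ r objects we need more than (r − 1) · k objects total. Threshold: n = (r − 1) · k + 1. With r = 50 and k = 122: n = 49 · 122 + 1 = 5978 + 1 = 5979. For n = 5978 = 49 · 122, we can put exactly 49 objects in every box, avoiding 50 in any single one — so 5979 is tight.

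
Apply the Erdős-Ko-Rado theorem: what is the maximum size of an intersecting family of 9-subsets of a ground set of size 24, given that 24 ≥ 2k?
max |F| = C(23, 8) = 490314

Erdős-Ko-Rado (1961): when n ≥ 2k, max |F| = C(n−1, k−1). The bound is attained by the star {A : i ∈ A} for any fixed i ∈ [n]. Here C(24−1, 9−1) = C(23, 8) = 490314.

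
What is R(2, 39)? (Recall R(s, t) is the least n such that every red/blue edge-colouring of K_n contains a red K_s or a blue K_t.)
R(2, 39) = 39

R(2, k) = k for all k ≥ 2: in a 2-colouring of K_k, either some edge is red (a red K_2) or all edges are blue (a blue K_k). And K_{38} coloured all-blue has no blue K_39, so R(2, 39) > 38. Hence R(2, 39) = 39.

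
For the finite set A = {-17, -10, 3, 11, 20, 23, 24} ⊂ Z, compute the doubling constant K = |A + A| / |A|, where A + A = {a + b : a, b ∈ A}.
K = |A + A| / |A| = 26/7

Enumerate A + A = {a + b : a, b ∈ A}. With |A| = 7, there are |A|^2 = 49 ordered sum pairs; collecting distinct values, A + A = {-34, -27, -20, -14, -7, -6, 1, 3, 6, 7, 10, 13, 14, 22, 23, 26, 27, 31, 34, 35, 40, 43, 44, 46, 47, 48}, so |A + A| = 26. Thus K = 26/7. For comparison, the minimum possible |A + A| over all 7-element sets is 2·7 − 1 = 13 (so min K = 13/7), attained only by arithmetic progressions.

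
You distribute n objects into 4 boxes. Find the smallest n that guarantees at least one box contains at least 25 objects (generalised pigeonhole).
n = (25 − 1)·4 + 1 = 97

By the generalised pigeonhole principle, to guarantee some box contains ≥ r objects we need more than (r − 1) · k objects total. Threshold: n = (r − 1) · k + 1. With r = 25 and k = 4: n = 24 · 4 + 1 = 96 + 1 = 97. For n = 96 = 24 · 4, we can put exactly 24 objects in every box, avoiding 25 in any single one — so 97 is tight.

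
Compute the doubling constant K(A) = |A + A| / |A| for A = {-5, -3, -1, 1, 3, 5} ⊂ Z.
K = |A + A| / |A| = 11/6

Enumerate A + A = {a + b : a, b ∈ A}. With |A| = 6, there are |A|^2 = 36 ordered sum pairs; collecting distinct values, A + A = {-10, -8, -6, -4, -2, 0, 2, 4, 6, 8, 10}, so |A + A| = 11. Thus K = 11/6. Here |A + A| = 2|A| − 1 = 11, the minimum possible — so K = 11/6 is minimal, which holds iff A is an arithmetic progression.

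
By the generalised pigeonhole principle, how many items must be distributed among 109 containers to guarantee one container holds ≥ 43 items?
n = (43 − 1)·109 + 1 = 4579

By the generalised pigeonhole principle, to guarantee some box contains ≥ r objects we need more than (r − 1) · k objects total. Threshold: n = (r − 1) · k + 1. With r = 43 and k = 109: n = 42 · 109 + 1 = 4578 + 1 = 4579. For n = 4578 = 42 · 109, we can put exactly 42 objects in every box, avoiding 43 in any single one — so 4579 is tight.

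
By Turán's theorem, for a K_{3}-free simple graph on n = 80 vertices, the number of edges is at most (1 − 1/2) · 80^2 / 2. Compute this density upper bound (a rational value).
Turán density bound = (1/2) · 80^2/2 = 1600

Turán's theorem: ex(n, K_{r+1}) is achieved by the complete r-partite Turán graph T(n, r) with parts as balanced as possible, and is at most (1 − 1/r) · n^2/2. For r = 2, n = 80: the density bound is (1/2) · 6400/2 = 1600. Since 2 ∣ 80, the Turán graph T(80, 2) has parts of equal size 40, and its edge count e(T(80, 2)) = 1600 attains the density bound exactly.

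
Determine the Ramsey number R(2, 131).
R(2, 131) = 131

R(2, k) = k for all k ≥ 2: in a 2-colouring of K_k, either some edge is red (a red K_2) or all edges are blue (a blue K_k). And K_{130} coloured all-blue has no blue K_131, so R(2, 131) > 130. Hence R(2, 131) = 131.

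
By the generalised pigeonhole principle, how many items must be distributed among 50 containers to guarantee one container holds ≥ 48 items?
n = (48 − 1)·50 + 1 = 2351

By the generalised pigeonhole principle, to guarantee some box contains ≥ r objects we need more than (r − 1) · k objects total. Threshold: n = (r − 1) · k + 1. With r = 48 and k = 50: n = 47 · 50 + 1 = 2350 + 1 = 2351. For n = 2350 = 47 · 50, we can put exactly 47 objects in every box, avoiding 48 in any single one — so 2351 is tight.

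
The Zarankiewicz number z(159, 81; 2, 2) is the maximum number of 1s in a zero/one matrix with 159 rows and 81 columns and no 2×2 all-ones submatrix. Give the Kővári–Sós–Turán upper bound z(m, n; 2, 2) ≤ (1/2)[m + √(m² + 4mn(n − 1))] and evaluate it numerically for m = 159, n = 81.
z(159, 81; 2, 2) ≤ (1/2)[159 + √(159² + 4·159·81·80)] = (1/2)[159 + √4146561] = 1097.6553

Kővári–Sós–Turán: let r_1, ..., r_159 be the row sums and z = Σ r_i the total number of 1s. Each pair of columns can share at most one row with both entries 1 (else a 2×2 all-ones block appears), so Σ_i C(r_i, 2) ≤ C(81, 2) = 3240. By convexity Σ_i C(r_i, 2) ≥ 159·C(z/159, 2) = z(z − 159)/(2·159), giving z² − 159z − 159·81·80 ≤ 0 and hence z ≤ (1/2)[159 + √(25281 + 4·1030320)] = (1/2)[159 + √4146561] ≈ (1/2)(159 + 2036.3106) = 1097.6553.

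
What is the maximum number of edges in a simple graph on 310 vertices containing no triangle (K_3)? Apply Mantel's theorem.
ex(310, K_3) = ⌊310^2/4⌋ = 24025

Mantel (1907): a triangle-free graph on n vertices has at most ⌊n^2/4⌋ edges, with equality for the complete bipartite graph K_{⌊n/2⌋, ⌈n/2⌉}. For n = 310: ⌊310^2/4⌋ = ⌊96100/4⌋ = 24025. The extremal graph is K_{155, 155}, which has 155·155 = 24025 edges.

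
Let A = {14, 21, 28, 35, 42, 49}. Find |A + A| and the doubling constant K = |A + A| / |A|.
K = |A + A| / |A| = 11/6

Enumerate A + A = {a + b : a, b ∈ A}. With |A| = 6, there are |A|^2 = 36 ordered sum pairs; collecting distinct values, A + A = {28, 35, 42, 49, 56, 63, 70, 77, 84, 91, 98}, so |A + A| = 11. Thus K = 11/6. Here |A + A| = 2|A| − 1 = 11, the minimum possible — so K = 11/6 is minimal, which holds iff A is an arithmetic progression.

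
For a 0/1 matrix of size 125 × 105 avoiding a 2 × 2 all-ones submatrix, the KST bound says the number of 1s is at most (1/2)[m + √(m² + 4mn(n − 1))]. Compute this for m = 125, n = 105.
z(125, 105; 2, 2) ≤ (1/2)[125 + √(125² + 4·125·105·104)] = (1/2)[125 + √5475625] = 1232.5027

Kővári–Sós–Turán: let r_1, ..., r_125 be the row sums and z = Σ r_i the total number of 1s. Each pair of columns can share at most one row with both entries 1 (else a 2×2 all-ones block appears), so Σ_i C(r_i, 2) ≤ C(105, 2) = 5460. By convexity Σ_i C(r_i, 2) ≥ 125·C(z/125, 2) = z(z − 125)/(2·125), giving z² − 125z − 125·105·104 ≤ 0 and hence z ≤ (1/2)[125 + √(15625 + 4·1365000)] = (1/2)[125 + √5475625] ≈ (1/2)(125 + 2340.0053) = 1232.5027.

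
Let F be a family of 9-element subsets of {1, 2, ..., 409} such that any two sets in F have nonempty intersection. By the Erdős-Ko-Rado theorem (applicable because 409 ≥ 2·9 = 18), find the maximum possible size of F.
max |F| = C(408, 8) = 17773458424095231

Erdős-Ko-Rado (1961): when n ≥ 2k, max |F| = C(n−1, k−1). The bound is attained by the star {A : i ∈ A} for any fixed i ∈ [n]. Here C(409−1, 9−1) = C(408, 8) = 17773458424095231.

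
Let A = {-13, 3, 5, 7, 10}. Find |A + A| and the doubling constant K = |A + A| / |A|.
K = |A + A| / |A| = 14/5

Enumerate A + A = {a + b : a, b ∈ A}. With |A| = 5, there are |A|^2 = 25 ordered sum pairs; collecting distinct values, A + A = {-26, -10, -8, -6, -3, 6, 8, 10, 12, 13, 14, 15, 17, 20}, so |A + A| = 14. Thus K = 14/5. For comparison, the minimum possible |A + A| over all 5-element sets is 2·5 − 1 = 9 (so min K = 9/5), attained only by arithmetic progressions.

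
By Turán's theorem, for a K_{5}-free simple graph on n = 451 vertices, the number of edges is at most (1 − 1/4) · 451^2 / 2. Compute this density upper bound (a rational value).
Turán density bound = (3/4) · 451^2/2 = 610203/8 ≈ 76275.375

Turán's theorem: ex(n, K_{r+1}) is achieved by the complete r-partite Turán graph T(n, r) with parts as balanced as possible, and is at most (1 − 1/r) · n^2/2. For r = 4, n = 451: the density bound is (3/4) · 203401/2 = 610203/8 ≈ 76275.375. The integer-valued extremum is e(T(451, 4)) = 76275, which is strictly less than the density bound 610203/8 since 4 ∤ 451 (the parts of T(451, 4) cannot all be equal).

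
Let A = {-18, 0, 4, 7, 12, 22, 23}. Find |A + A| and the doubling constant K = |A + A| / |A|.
K = |A + A| / |A| = 27/7

Enumerate A + A = {a + b : a, b ∈ A}. With |A| = 7, there are |A|^2 = 49 ordered sum pairs; collecting distinct values, A + A = {-36, -18, -14, -11, -6, 0, 4, 5, 7, 8, 11, 12, 14, 16, 19, 22, 23, 24, 26, 27, 29, 30, 34, 35, 44, 45, 46}, so |A + A| = 27. Thus K = 27/7. For comparison, the minimum possible |A + A| over all 7-element sets is 2·7 − 1 = 13 (so min K = 13/7), attained only by arithmetic progressions.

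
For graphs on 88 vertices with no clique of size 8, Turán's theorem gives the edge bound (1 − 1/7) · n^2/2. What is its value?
Turán density bound = (6/7) · 88^2/2 = 23232/7 ≈ 3318.8571

Turán's theorem: ex(n, K_{r+1}) is achieved by the complete r-partite Turán graph T(n, r) with parts as balanced as possible, and is at most (1 − 1/r) · n^2/2. For r = 7, n = 88: the density bound is (6/7) · 7744/2 = 23232/7 ≈ 3318.8571. The integer-valued extremum is e(T(88, 7)) = 3318, which is strictly less than the density bound 23232/7 since 7 ∤ 88 (the parts of T(88, 7) cannot all be equal).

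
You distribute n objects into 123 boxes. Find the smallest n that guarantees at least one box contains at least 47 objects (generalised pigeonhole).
n = (47 − 1)·123 + 1 = 5659

By the generalised pigeonhole principle, to guarantee some box contains ≥ r objects we need more than (r − 1) · k objects total. Threshold: n = (r − 1) · k + 1. With r = 47 and k = 123: n = 46 · 123 + 1 = 5658 + 1 = 5659. For n = 5658 = 46 · 123, we can put exactly 46 objects in every box, avoiding 47 in any single one — so 5659 is tight.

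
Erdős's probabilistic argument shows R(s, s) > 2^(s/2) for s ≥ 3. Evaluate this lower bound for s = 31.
2^(31/2) = 46340.95; so R(31, 31) > 46340.95

Colour each edge of K_n uniformly at random with red/blue. The expected number of monochromatic K_31 is C(n, 31) · 2 · 2^(−C(31,2)). If C(n, 31) · 2^(1 − C(31,2)) < 1, then with positive probability no monochromatic K_31 exists, so R(31, 31) > n. The standard estimate C(n, 31) ≤ n^31/31! shows this inequality holds whenever n ≤ 2^(31/2) (since 31! · 2^(C(31,2) − 1) > 2^(31^2/2) ≥ n^31). Hence R(31, 31) > 2^(31/2) = 46340.95.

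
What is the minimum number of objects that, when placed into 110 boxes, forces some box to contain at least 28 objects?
n = (28 − 1)·110 + 1 = 2971

By the generalised pigeonhole principle, to guarantee some box contains ≥ r objects we need more than (r − 1) · k objects total. Threshold: n = (r − 1) · k + 1. With r = 28 and k = 110: n = 27 · 110 + 1 = 2970 + 1 = 2971. For n = 2970 = 27 · 110, we can put exactly 27 objects in every box, avoiding 28 in any single one — so 2971 is tight.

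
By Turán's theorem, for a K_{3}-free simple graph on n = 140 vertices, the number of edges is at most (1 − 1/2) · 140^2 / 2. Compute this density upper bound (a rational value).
Turán density bound = (1/2) · 140^2/2 = 4900

Turán's theorem: ex(n, K_{r+1}) is achieved by the complete r-partite Turán graph T(n, r) with parts as balanced as possible, and is at most (1 − 1/r) · n^2/2. For r = 2, n = 140: the density bound is (1/2) · 19600/2 = 4900. Since 2 ∣ 140, the Turán graph T(140, 2) has parts of equal size 70, and its edge count e(T(140, 2)) = 4900 attains the density bound exactly.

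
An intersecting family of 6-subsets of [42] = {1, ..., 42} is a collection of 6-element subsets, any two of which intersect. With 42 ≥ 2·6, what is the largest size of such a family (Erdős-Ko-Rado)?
max |F| = C(41, 5) = 749398

The Erdős-Ko-Rado theorem states: for n ≥ 2k, an intersecting family of k-subsets of an n-element set has size at most C(n − 1, k − 1), with equality for 'star' families {A ⊆ [n] : |A| = k, i ∈ A} (fix an element i). For n = 42, k = 6: C(41, 5) = 749398.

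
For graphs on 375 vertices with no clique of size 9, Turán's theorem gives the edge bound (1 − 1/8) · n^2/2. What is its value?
Turán density bound = (7/8) · 375^2/2 = 984375/16 ≈ 61523.4375

Turán's theorem: ex(n, K_{r+1}) is achieved by the complete r-partite Turán graph T(n, r) with parts as balanced as possible, and is at most (1 − 1/r) · n^2/2. For r = 8, n = 375: the density bound is (7/8) · 140625/2 = 984375/16 ≈ 61523.4375. The integer-valued extremum is e(T(375, 8)) = 61523, which is strictly less than the density bound 984375/16 since 8 ∤ 375 (the parts of T(375, 8) cannot all be equal).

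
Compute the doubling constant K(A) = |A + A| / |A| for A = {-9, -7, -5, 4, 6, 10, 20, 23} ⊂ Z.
K = |A + A| / |A| = 30/8 = 15/4

Enumerate A + A = {a + b : a, b ∈ A}. With |A| = 8, there are |A|^2 = 64 ordered sum pairs; collecting distinct values, A + A = {-18, -16, -14, -12, -10, -5, -3, -1, 1, 3, 5, 8, 10, 11, 12, 13, 14, 15, 16, 18, 20, 24, 26, 27, 29, 30, 33, 40, 43, 46}, so |A + A| = 30. Thus K = 30/8 = 15/4. For comparison, the minimum possible |A + A| over all 8-element sets is 2·8 − 1 = 15 (so min K = 15/8), attained only by arithmetic progressions.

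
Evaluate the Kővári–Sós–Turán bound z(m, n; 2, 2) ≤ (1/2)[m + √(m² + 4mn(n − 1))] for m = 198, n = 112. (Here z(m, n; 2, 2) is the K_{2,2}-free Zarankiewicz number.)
z(198, 112; 2, 2) ≤ (1/2)[198 + √(198² + 4·198·112·111)] = (1/2)[198 + √9885348] = 1671.0487

Kővári–Sós–Turán: let r_1, ..., r_198 be the row sums and z = Σ r_i the total number of 1s. Each pair of columns can share at most one row with both entries 1 (else a 2×2 all-ones block appears), so Σ_i C(r_i, 2) ≤ C(112, 2) = 6216. By convexity Σ_i C(r_i, 2) ≥ 198·C(z/198, 2) = z(z − 198)/(2·198), giving z² − 198z − 198·112·111 ≤ 0 and hence z ≤ (1/2)[198 + √(39204 + 4·2461536)] = (1/2)[198 + √9885348] ≈ (1/2)(198 + 3144.0973) = 1671.0487.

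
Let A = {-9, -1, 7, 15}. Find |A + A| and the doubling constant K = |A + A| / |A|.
K = |A + A| / |A| = 7/4

Enumerate A + A = {a + b : a, b ∈ A}. With |A| = 4, there are |A|^2 = 16 ordered sum pairs; collecting distinct values, A + A = {-18, -10, -2, 6, 14, 22, 30}, so |A + A| = 7. Thus K = 7/4. Here |A + A| = 2|A| − 1 = 7, the minimum possible — so K = 7/4 is minimal, which holds iff A is an arithmetic progression.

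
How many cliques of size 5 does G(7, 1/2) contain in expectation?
E[# K_5] = C(7, 5) · (1/2)^C(5, 2) = 21 / 2^10 ≈ 0.020508

For each 5-subset S of vertices (there are C(7, 5) = 21 such S), let X_S = 1 if S induces a K_5 (all C(5, 2) = 10 edges present). Then P(X_S = 1) = (1/2)^10 = 1/1024. By linearity of expectation, E[# K_5] = C(7, 5) · (1/2)^10 = 21 / 1024 ≈ 0.020508.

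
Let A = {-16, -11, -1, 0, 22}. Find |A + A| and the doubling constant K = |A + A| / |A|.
K = |A + A| / |A| = 15/5 = 3

Enumerate A + A = {a + b : a, b ∈ A}. With |A| = 5, there are |A|^2 = 25 ordered sum pairs; collecting distinct values, A + A = {-32, -27, -22, -17, -16, -12, -11, -2, -1, 0, 6, 11, 21, 22, 44}, so |A + A| = 15. Thus K = 15/5 = 3. For comparison, the minimum possible |A + A| over all 5-element sets is 2·5 − 1 = 9 (so min K = 9/5), attained only by arithmetic progressions.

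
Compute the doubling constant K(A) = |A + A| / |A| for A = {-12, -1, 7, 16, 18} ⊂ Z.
K = |A + A| / |A| = 14/5

Enumerate A + A = {a + b : a, b ∈ A}. With |A| = 5, there are |A|^2 = 25 ordered sum pairs; collecting distinct values, A + A = {-24, -13, -5, -2, 4, 6, 14, 15, 17, 23, 25, 32, 34, 36}, so |A + A| = 14. Thus K = 14/5. For comparison, the minimum possible |A + A| over all 5-element sets is 2·5 − 1 = 9 (so min K = 9/5), attained only by arithmetic progressions.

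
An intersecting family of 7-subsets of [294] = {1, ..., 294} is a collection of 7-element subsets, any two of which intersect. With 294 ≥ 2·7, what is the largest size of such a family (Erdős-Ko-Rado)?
max |F| = C(293, 6) = 834640189104

The Erdős-Ko-Rado theorem states: for n ≥ 2k, an intersecting family of k-subsets of an n-element set has size at most C(n − 1, k − 1), with equality for 'star' families {A ⊆ [n] : |A| = k, i ∈ A} (fix an element i). For n = 294, k = 7: C(293, 6) = 834640189104.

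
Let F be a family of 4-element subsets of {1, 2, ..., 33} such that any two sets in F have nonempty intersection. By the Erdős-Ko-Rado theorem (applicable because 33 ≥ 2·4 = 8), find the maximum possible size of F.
max |F| = C(32, 3) = 4960

The Erdős-Ko-Rado theorem states: for n ≥ 2k, an intersecting family of k-subsets of an n-element set has size at most C(n − 1, k − 1), with equality for 'star' families {A ⊆ [n] : |A| = k, i ∈ A} (fix an element i). For n = 33, k = 4: C(32, 3) = 4960.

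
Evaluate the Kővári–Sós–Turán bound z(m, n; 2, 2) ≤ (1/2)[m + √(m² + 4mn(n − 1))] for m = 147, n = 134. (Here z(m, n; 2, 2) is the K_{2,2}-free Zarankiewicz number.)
z(147, 134; 2, 2) ≤ (1/2)[147 + √(147² + 4·147·134·133)] = (1/2)[147 + √10500945] = 1693.7581

Kővári–Sós–Turán: let r_1, ..., r_147 be the row sums and z = Σ r_i the total number of 1s. Each pair of columns can share at most one row with both entries 1 (else a 2×2 all-ones block appears), so Σ_i C(r_i, 2) ≤ C(134, 2) = 8911. By convexity Σ_i C(r_i, 2) ≥ 147·C(z/147, 2) = z(z − 147)/(2·147), giving z² − 147z − 147·134·133 ≤ 0 and hence z ≤ (1/2)[147 + √(21609 + 4·2619834)] = (1/2)[147 + √10500945] ≈ (1/2)(147 + 3240.5162) = 1693.7581.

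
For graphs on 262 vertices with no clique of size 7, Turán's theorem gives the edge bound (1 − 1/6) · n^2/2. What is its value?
Turán density bound = (5/6) · 262^2/2 = 85805/3 ≈ 28601.6667

Turán's theorem: ex(n, K_{r+1}) is achieved by the complete r-partite Turán graph T(n, r) with parts as balanced as possible, and is at most (1 − 1/r) · n^2/2. For r = 6, n = 262: the density bound is (5/6) · 68644/2 = 85805/3 ≈ 28601.6667. The integer-valued extremum is e(T(262, 6)) = 28601, which is strictly less than the density bound 85805/3 since 6 ∤ 262 (the parts of T(262, 6) cannot all be equal).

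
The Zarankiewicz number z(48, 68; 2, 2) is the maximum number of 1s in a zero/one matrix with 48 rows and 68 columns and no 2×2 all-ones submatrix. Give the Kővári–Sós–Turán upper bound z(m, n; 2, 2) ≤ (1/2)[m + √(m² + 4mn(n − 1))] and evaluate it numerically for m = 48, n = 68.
z(48, 68; 2, 2) ≤ (1/2)[48 + √(48² + 4·48·68·67)] = (1/2)[48 + √877056] = 492.2563

Kővári–Sós–Turán: let r_1, ..., r_48 be the row sums and z = Σ r_i the total number of 1s. Each pair of columns can share at most one row with both entries 1 (else a 2×2 all-ones block appears), so Σ_i C(r_i, 2) ≤ C(68, 2) = 2278. By convexity Σ_i C(r_i, 2) ≥ 48·C(z/48, 2) = z(z − 48)/(2·48), giving z² − 48z − 48·68·67 ≤ 0 and hence z ≤ (1/2)[48 + √(2304 + 4·218688)] = (1/2)[48 + √877056] ≈ (1/2)(48 + 936.5127) = 492.2563.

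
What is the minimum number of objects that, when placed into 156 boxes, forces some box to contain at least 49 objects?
n = (49 − 1)·156 + 1 = 7489

By the generalised pigeonhole principle, to guarantee some box contains ≥ r objects we need more than (r − 1) · k objects total. Threshold: n = (r − 1) · k + 1. With r = 49 and k = 156: n = 48 · 156 + 1 = 7488 + 1 = 7489. For n = 7488 = 48 · 156, we can put exactly 48 objects in every box, avoiding 49 in any single one — so 7489 is tight.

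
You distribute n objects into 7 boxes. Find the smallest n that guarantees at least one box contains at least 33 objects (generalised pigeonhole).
n = (33 − 1)·7 + 1 = 225

By the generalised pigeonhole principle, to guarantee some box contains ≥ r objects we need more than (r − 1) · k objects total. Threshold: n = (r − 1) · k + 1. With r = 33 and k = 7: n = 32 · 7 + 1 = 224 + 1 = 225. For n = 224 = 32 · 7, we can put exactly 32 objects in every box, avoiding 33 in any single one — so 225 is tight.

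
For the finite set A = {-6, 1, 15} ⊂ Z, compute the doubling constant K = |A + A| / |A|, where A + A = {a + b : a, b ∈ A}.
K = |A + A| / |A| = 6/3 = 2

Enumerate A + A = {a + b : a, b ∈ A}. With |A| = 3, there are |A|^2 = 9 ordered sum pairs; collecting distinct values, A + A = {-12, -5, 2, 9, 16, 30}, so |A + A| = 6. Thus K = 6/3 = 2. For comparison, the minimum possible |A + A| over all 3-element sets is 2·3 − 1 = 5 (so min K = 5/3), attained only by arithmetic progressions.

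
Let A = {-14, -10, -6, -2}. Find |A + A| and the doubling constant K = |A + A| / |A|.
K = |A + A| / |A| = 7/4

Enumerate A + A = {a + b : a, b ∈ A}. With |A| = 4, there are |A|^2 = 16 ordered sum pairs; collecting distinct values, A + A = {-28, -24, -20, -16, -12, -8, -4}, so |A + A| = 7. Thus K = 7/4. Here |A + A| = 2|A| − 1 = 7, the minimum possible — so K = 7/4 is minimal, which holds iff A is an arithmetic progression.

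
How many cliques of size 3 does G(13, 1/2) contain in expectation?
E[# K_3] = C(13, 3) · (1/2)^C(3, 2) = 286 / 2^3 = 143/4 = 35.75

For each 3-subset S of vertices (there are C(13, 3) = 286 such S), let X_S = 1 if S induces a K_3 (all C(3, 2) = 3 edges present). Then P(X_S = 1) = (1/2)^3 = 1/8. By linearity of expectation, E[# K_3] = C(13, 3) · (1/2)^3 = 286 / 8 = 143/4 = 35.75.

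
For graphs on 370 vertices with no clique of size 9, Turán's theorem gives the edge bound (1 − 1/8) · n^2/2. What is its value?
Turán density bound = (7/8) · 370^2/2 = 239575/4 ≈ 59893.75

Turán's theorem: ex(n, K_{r+1}) is achieved by the complete r-partite Turán graph T(n, r) with parts as balanced as possible, and is at most (1 − 1/r) · n^2/2. For r = 8, n = 370: the density bound is (7/8) · 136900/2 = 239575/4 ≈ 59893.75. The integer-valued extremum is e(T(370, 8)) = 59893, which is strictly less than the density bound 239575/4 since 8 ∤ 370 (the parts of T(370, 8) cannot all be equal).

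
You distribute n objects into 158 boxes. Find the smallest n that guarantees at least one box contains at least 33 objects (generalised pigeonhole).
n = (33 − 1)·158 + 1 = 5057

By the generalised pigeonhole principle, to guarantee some box contains ≥ r objects we need more than (r − 1) · k objects total. Threshold: n = (r − 1) · k + 1. With r = 33 and k = 158: n = 32 · 158 + 1 = 5056 + 1 = 5057. For n = 5056 = 32 · 158, we can put exactly 32 objects in every box, avoiding 33 in any single one — so 5057 is tight.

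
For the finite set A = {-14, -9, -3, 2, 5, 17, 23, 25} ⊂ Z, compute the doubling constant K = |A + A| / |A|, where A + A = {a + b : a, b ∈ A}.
K = |A + A| / |A| = 33/8

Enumerate A + A = {a + b : a, b ∈ A}. With |A| = 8, there are |A|^2 = 64 ordered sum pairs; collecting distinct values, A + A = {-28, -23, -18, -17, -12, -9, -7, -6, -4, -1, 2, 3, 4, 7, 8, 9, 10, 11, 14, 16, 19, 20, 22, 25, 27, 28, 30, 34, 40, 42, 46, 48, 50}, so |A + A| = 33. Thus K = 33/8. For comparison, the minimum possible |A + A| over all 8-element sets is 2·8 − 1 = 15 (so min K = 15/8), attained only by arithmetic progressions.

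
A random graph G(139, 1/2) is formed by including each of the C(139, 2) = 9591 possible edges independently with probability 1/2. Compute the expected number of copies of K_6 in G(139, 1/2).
E[# K_6] = C(139, 6) · (1/2)^C(6, 2) = 8979650478 / 2^15 = 4489825239/16384 ≈ 274037.184998

For each 6-subset S of vertices (there are C(139, 6) = 8979650478 such S), let X_S = 1 if S induces a K_6 (all C(6, 2) = 15 edges present). Then P(X_S = 1) = (1/2)^15 = 1/32768. By linearity of expectation, E[# K_6] = C(139, 6) · (1/2)^15 = 8979650478 / 32768 = 4489825239/16384 ≈ 274037.184998.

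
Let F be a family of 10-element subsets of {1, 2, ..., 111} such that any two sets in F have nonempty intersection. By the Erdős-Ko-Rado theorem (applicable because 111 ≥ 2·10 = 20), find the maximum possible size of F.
max |F| = C(110, 9) = 4643330358810

The Erdős-Ko-Rado theorem states: for n ≥ 2k, an intersecting family of k-subsets of an n-element set has size at most C(n − 1, k − 1), with equality for 'star' families {A ⊆ [n] : |A| = k, i ∈ A} (fix an element i). For n = 111, k = 10: C(110, 9) = 4643330358810.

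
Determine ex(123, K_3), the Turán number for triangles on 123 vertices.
ex(123, K_3) = ⌊123^2/4⌋ = 3782

Mantel (1907): a triangle-free graph on n vertices has at most ⌊n^2/4⌋ edges, with equality for the complete bipartite graph K_{⌊n/2⌋, ⌈n/2⌉}. For n = 123: ⌊123^2/4⌋ = ⌊15129/4⌋ = 3782. The extremal graph is K_{61, 62}, which has 61·62 = 3782 edges.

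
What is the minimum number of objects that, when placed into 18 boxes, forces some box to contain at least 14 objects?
n = (14 − 1)·18 + 1 = 235

By the generalised pigeonhole principle, to guarantee some box contains ≥ r objects we need more than (r − 1) · k objects total. Threshold: n = (r − 1) · k + 1. With r = 14 and k = 18: n = 13 · 18 + 1 = 234 + 1 = 235. For n = 234 = 13 · 18, we can put exactly 13 objects in every box, avoiding 14 in any single one — so 235 is tight.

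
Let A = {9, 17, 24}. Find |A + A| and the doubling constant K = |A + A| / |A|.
K = |A + A| / |A| = 6/3 = 2

Enumerate A + A = {a + b : a, b ∈ A}. With |A| = 3, there are |A|^2 = 9 ordered sum pairs; collecting distinct values, A + A = {18, 26, 33, 34, 41, 48}, so |A + A| = 6. Thus K = 6/3 = 2. For comparison, the minimum possible |A + A| over all 3-element sets is 2·3 − 1 = 5 (so min K = 5/3), attained only by arithmetic progressions.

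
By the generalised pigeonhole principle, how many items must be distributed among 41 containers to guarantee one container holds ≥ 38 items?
n = (38 − 1)·41 + 1 = 1518

By the generalised pigeonhole principle, to guarantee some box contains ≥ r objects we need more than (r − 1) · k objects total. Threshold: n = (r − 1) · k + 1. With r = 38 and k = 41: n = 37 · 41 + 1 = 1517 + 1 = 1518. For n = 1517 = 37 · 41, we can put exactly 37 objects in every box, avoiding 38 in any single one — so 1518 is tight.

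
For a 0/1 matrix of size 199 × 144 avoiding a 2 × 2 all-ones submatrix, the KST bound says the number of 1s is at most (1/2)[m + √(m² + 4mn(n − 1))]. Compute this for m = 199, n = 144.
z(199, 144; 2, 2) ≤ (1/2)[199 + √(199² + 4·199·144·143)] = (1/2)[199 + √16430833] = 2126.2482

Kővári–Sós–Turán: let r_1, ..., r_199 be the row sums and z = Σ r_i the total number of 1s. Each pair of columns can share at most one row with both entries 1 (else a 2×2 all-ones block appears), so Σ_i C(r_i, 2) ≤ C(144, 2) = 10296. By convexity Σ_i C(r_i, 2) ≥ 199·C(z/199, 2) = z(z − 199)/(2·199), giving z² − 199z − 199·144·143 ≤ 0 and hence z ≤ (1/2)[199 + √(39601 + 4·4097808)] = (1/2)[199 + √16430833] ≈ (1/2)(199 + 4053.4964) = 2126.2482.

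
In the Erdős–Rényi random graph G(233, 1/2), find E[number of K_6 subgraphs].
E[# K_6] = C(233, 6) · (1/2)^C(6, 2) = 208267524388 / 2^15 = 52066881097/8192 ≈ 6355820.446411

For each 6-subset S of vertices (there are C(233, 6) = 208267524388 such S), let X_S = 1 if S induces a K_6 (all C(6, 2) = 15 edges present). Then P(X_S = 1) = (1/2)^15 = 1/32768. By linearity of expectation, E[# K_6] = C(233, 6) · (1/2)^15 = 208267524388 / 32768 = 52066881097/8192 ≈ 6355820.446411.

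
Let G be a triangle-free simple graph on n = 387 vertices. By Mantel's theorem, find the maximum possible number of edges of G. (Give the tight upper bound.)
ex(387, K_3) = ⌊387^2/4⌋ = 37442

Mantel (1907): a triangle-free graph on n vertices has at most ⌊n^2/4⌋ edges, with equality for the complete bipartite graph K_{⌊n/2⌋, ⌈n/2⌉}. For n = 387: ⌊387^2/4⌋ = ⌊149769/4⌋ = 37442. The extremal graph is K_{193, 194}, which has 193·194 = 37442 edges.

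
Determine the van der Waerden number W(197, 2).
W(197, 2) = 197 + 1 = 198

A 2-term AP is any pair of integers, so a monochromatic 2-AP exists iff some colour is used at least twice. With 197 colours, the colouring i ↦ i on {1, ..., 197} uses each colour once, avoiding any monochromatic pair, so W(197, 2) > 197. For {1, ..., 198}, pigeonhole forces two integers of the same colour, which form a monochromatic 2-AP. Hence W(197, 2) = 198.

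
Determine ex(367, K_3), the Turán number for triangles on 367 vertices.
ex(367, K_3) = ⌊367^2/4⌋ = 33672

Mantel (1907): a triangle-free graph on n vertices has at most ⌊n^2/4⌋ edges, with equality for the complete bipartite graph K_{⌊n/2⌋, ⌈n/2⌉}. For n = 367: ⌊367^2/4⌋ = ⌊134689/4⌋ = 33672. The extremal graph is K_{183, 184}, which has 183·184 = 33672 edges.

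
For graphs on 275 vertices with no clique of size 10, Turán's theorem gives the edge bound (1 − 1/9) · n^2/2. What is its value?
Turán density bound = (8/9) · 275^2/2 = 302500/9 ≈ 33611.1111

Turán's theorem: ex(n, K_{r+1}) is achieved by the complete r-partite Turán graph T(n, r) with parts as balanced as possible, and is at most (1 − 1/r) · n^2/2. For r = 9, n = 275: the density bound is (8/9) · 75625/2 = 302500/9 ≈ 33611.1111. The integer-valued extremum is e(T(275, 9)) = 33610, which is strictly less than the density bound 302500/9 since 9 ∤ 275 (the parts of T(275, 9) cannot all be equal).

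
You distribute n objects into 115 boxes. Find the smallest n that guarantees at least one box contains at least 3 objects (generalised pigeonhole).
n = (3 − 1)·115 + 1 = 231

By the generalised pigeonhole principle, to guarantee some box contains ≥ r objects we need more than (r − 1) · k objects total. Threshold: n = (r − 1) · k + 1. With r = 3 and k = 115: n = 2 · 115 + 1 = 230 + 1 = 231. For n = 230 = 2 · 115, we can put exactly 2 objects in every box, avoiding 3 in any single one — so 231 is tight.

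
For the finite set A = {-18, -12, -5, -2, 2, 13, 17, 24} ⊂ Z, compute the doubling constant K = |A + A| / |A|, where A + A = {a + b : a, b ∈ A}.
K = |A + A| / |A| = 31/8

Enumerate A + A = {a + b : a, b ∈ A}. With |A| = 8, there are |A|^2 = 64 ordered sum pairs; collecting distinct values, A + A = {-36, -30, -24, -23, -20, -17, -16, -14, -10, -7, -5, -4, -3, -1, 0, 1, 4, 5, 6, 8, 11, 12, 15, 19, 22, 26, 30, 34, 37, 41, 48}, so |A + A| = 31. Thus K = 31/8. For comparison, the minimum possible |A + A| over all 8-element sets is 2·8 − 1 = 15 (so min K = 15/8), attained only by arithmetic progressions.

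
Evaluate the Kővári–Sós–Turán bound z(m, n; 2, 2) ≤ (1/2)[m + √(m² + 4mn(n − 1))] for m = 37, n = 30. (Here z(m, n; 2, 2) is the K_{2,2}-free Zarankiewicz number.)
z(37, 30; 2, 2) ≤ (1/2)[37 + √(37² + 4·37·30·29)] = (1/2)[37 + √130129] = 198.867

Kővári–Sós–Turán: let r_1, ..., r_37 be the row sums and z = Σ r_i the total number of 1s. Each pair of columns can share at most one row with both entries 1 (else a 2×2 all-ones block appears), so Σ_i C(r_i, 2) ≤ C(30, 2) = 435. By convexity Σ_i C(r_i, 2) ≥ 37·C(z/37, 2) = z(z − 37)/(2·37), giving z² − 37z − 37·30·29 ≤ 0 and hence z ≤ (1/2)[37 + √(1369 + 4·32190)] = (1/2)[37 + √130129] ≈ (1/2)(37 + 360.734) = 198.867.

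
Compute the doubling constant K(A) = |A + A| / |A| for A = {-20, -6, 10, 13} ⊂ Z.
K = |A + A| / |A| = 10/4 = 5/2

Enumerate A + A = {a + b : a, b ∈ A}. With |A| = 4, there are |A|^2 = 16 ordered sum pairs; collecting distinct values, A + A = {-40, -26, -12, -10, -7, 4, 7, 20, 23, 26}, so |A + A| = 10. Thus K = 10/4 = 5/2. For comparison, the minimum possible |A + A| over all 4-element sets is 2·4 − 1 = 7 (so min K = 7/4), attained only by arithmetic progressions.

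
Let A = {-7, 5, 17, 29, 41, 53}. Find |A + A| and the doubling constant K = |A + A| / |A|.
K = |A + A| / |A| = 11/6

Enumerate A + A = {a + b : a, b ∈ A}. With |A| = 6, there are |A|^2 = 36 ordered sum pairs; collecting distinct values, A + A = {-14, -2, 10, 22, 34, 46, 58, 70, 82, 94, 106}, so |A + A| = 11. Thus K = 11/6. Here |A + A| = 2|A| − 1 = 11, the minimum possible — so K = 11/6 is minimal, which holds iff A is an arithmetic progression.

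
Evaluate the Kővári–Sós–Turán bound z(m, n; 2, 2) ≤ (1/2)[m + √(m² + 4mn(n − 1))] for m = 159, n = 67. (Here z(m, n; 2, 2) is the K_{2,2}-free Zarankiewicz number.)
z(159, 67; 2, 2) ≤ (1/2)[159 + √(159² + 4·159·67·66)] = (1/2)[159 + √2837673] = 921.7697

Kővári–Sós–Turán: let r_1, ..., r_159 be the row sums and z = Σ r_i the total number of 1s. Each pair of columns can share at most one row with both entries 1 (else a 2×2 all-ones block appears), so Σ_i C(r_i, 2) ≤ C(67, 2) = 2211. By convexity Σ_i C(r_i, 2) ≥ 159·C(z/159, 2) = z(z − 159)/(2·159), giving z² − 159z − 159·67·66 ≤ 0 and hence z ≤ (1/2)[159 + √(25281 + 4·703098)] = (1/2)[159 + √2837673] ≈ (1/2)(159 + 1684.5394) = 921.7697.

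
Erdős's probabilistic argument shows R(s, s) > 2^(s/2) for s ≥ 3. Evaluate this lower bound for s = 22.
2^(22/2) = 2048; so R(22, 22) > 2048

Colour each edge of K_n uniformly at random with red/blue. The expected number of monochromatic K_22 is C(n, 22) · 2 · 2^(−C(22,2)). If C(n, 22) · 2^(1 − C(22,2)) < 1, then with positive probability no monochromatic K_22 exists, so R(22, 22) > n. The standard estimate C(n, 22) ≤ n^22/22! shows this inequality holds whenever n ≤ 2^(22/2) (since 22! · 2^(C(22,2) − 1) > 2^(22^2/2) ≥ n^22). Hence R(22, 22) > 2^(22/2) = 2048.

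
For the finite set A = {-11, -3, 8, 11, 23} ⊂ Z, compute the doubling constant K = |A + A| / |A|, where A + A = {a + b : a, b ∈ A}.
K = |A + A| / |A| = 15/5 = 3

Enumerate A + A = {a + b : a, b ∈ A}. With |A| = 5, there are |A|^2 = 25 ordered sum pairs; collecting distinct values, A + A = {-22, -14, -6, -3, 0, 5, 8, 12, 16, 19, 20, 22, 31, 34, 46}, so |A + A| = 15. Thus K = 15/5 = 3. For comparison, the minimum possible |A + A| over all 5-element sets is 2·5 − 1 = 9 (so min K = 9/5), attained only by arithmetic progressions.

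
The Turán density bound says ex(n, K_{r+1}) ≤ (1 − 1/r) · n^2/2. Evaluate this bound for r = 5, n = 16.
Turán density bound = (4/5) · 16^2/2 = 512/5 ≈ 102.4

Turán's theorem: ex(n, K_{r+1}) is achieved by the complete r-partite Turán graph T(n, r) with parts as balanced as possible, and is at most (1 − 1/r) · n^2/2. For r = 5, n = 16: the density bound is (4/5) · 256/2 = 512/5 ≈ 102.4. The integer-valued extremum is e(T(16, 5)) = 102, which is strictly less than the density bound 512/5 since 5 ∤ 16 (the parts of T(16, 5) cannot all be equal).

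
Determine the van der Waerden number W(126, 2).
W(126, 2) = 126 + 1 = 127

A 2-term AP is any pair of integers, so a monochromatic 2-AP exists iff some colour is used at least twice. With 126 colours, the colouring i ↦ i on {1, ..., 126} uses each colour once, avoiding any monochromatic pair, so W(126, 2) > 126. For {1, ..., 127}, pigeonhole forces two integers of the same colour, which form a monochromatic 2-AP. Hence W(126, 2) = 127.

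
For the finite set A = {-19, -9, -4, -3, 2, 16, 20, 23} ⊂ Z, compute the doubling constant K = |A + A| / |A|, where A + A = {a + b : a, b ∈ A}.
K = |A + A| / |A| = 34/8 = 17/4

Enumerate A + A = {a + b : a, b ∈ A}. With |A| = 8, there are |A|^2 = 64 ordered sum pairs; collecting distinct values, A + A = {-38, -28, -23, -22, -18, -17, -13, -12, -8, -7, -6, -3, -2, -1, 1, 4, 7, 11, 12, 13, 14, 16, 17, 18, 19, 20, 22, 25, 32, 36, 39, 40, 43, 46}, so |A + A| = 34. Thus K = 34/8 = 17/4. For comparison, the minimum possible |A + A| over all 8-element sets is 2·8 − 1 = 15 (so min K = 15/8), attained only by arithmetic progressions.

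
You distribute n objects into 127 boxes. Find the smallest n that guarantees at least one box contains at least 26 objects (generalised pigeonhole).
n = (26 − 1)·127 + 1 = 3176

By the generalised pigeonhole principle, to guarantee some box contains ≥ r objects we need more than (r − 1) · k objects total. Threshold: n = (r − 1) · k + 1. With r = 26 and k = 127: n = 25 · 127 + 1 = 3175 + 1 = 3176. For n = 3175 = 25 · 127, we can put exactly 25 objects in every box, avoiding 26 in any single one — so 3176 is tight.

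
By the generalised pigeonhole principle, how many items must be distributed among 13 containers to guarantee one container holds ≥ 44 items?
n = (44 − 1)·13 + 1 = 560

By the generalised pigeonhole principle, to guarantee some box contains ≥ r objects we need more than (r − 1) · k objects total. Threshold: n = (r − 1) · k + 1. With r = 44 and k = 13: n = 43 · 13 + 1 = 559 + 1 = 560. For n = 559 = 43 · 13, we can put exactly 43 objects in every box, avoiding 44 in any single one — so 560 is tight.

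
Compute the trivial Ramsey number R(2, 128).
R(2, 128) = 128

R(2, k) = k for all k ≥ 2: in a 2-colouring of K_k, either some edge is red (a red K_2) or all edges are blue (a blue K_k). And K_{127} coloured all-blue has no blue K_128, so R(2, 128) > 127. Hence R(2, 128) = 128.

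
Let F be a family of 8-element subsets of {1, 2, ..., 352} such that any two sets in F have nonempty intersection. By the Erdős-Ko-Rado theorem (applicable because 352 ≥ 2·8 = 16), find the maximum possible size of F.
max |F| = C(351, 7) = 122623572295575

The Erdős-Ko-Rado theorem states: for n ≥ 2k, an intersecting family of k-subsets of an n-element set has size at most C(n − 1, k − 1), with equality for 'star' families {A ⊆ [n] : |A| = k, i ∈ A} (fix an element i). For n = 352, k = 8: C(351, 7) = 122623572295575.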